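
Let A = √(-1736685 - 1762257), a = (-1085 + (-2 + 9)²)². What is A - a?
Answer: -1073296 + I*√3498942 ≈ -1.0733e+6 + 1870.5*I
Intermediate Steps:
a = 1073296 (a = (-1085 + 7²)² = (-1085 + 49)² = (-1036)² = 1073296)
A = I*√3498942 (A = √(-3498942) = I*√3498942 ≈ 1870.5*I)
A - a = I*√3498942 - 1*1073296 = I*√3498942 - 1073296 = -1073296 + I*√3498942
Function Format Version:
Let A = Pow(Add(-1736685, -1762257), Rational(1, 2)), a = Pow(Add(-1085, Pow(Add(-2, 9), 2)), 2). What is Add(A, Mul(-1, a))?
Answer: Add(-1073296, Mul(I, Pow(3498942, Rational(1, 2)))) ≈ Add(-1.0733e+6, Mul(1870.5, I))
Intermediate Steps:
a = 1073296 (a = Pow(Add(-1085, Pow(7, 2)), 2) = Pow(Add(-1085, 49), 2) = Pow(-1036, 2) = 1073296)
A = Mul(I, Pow(3498942, Rational(1, 2))) (A = Pow(-3498942, Rational(1, 2)) = Mul(I, Pow(3498942, Rational(1, 2))) ≈ Mul(1870.5, I))
Add(A, Mul(-1, a)) = Add(Mul(I, Pow(3498942, Rational(1, 2))), Mul(-1, 1073296)) = Add(Mul(I, Pow(3498942, Rational(1, 2))), -1073296) = Add(-1073296, Mul(I, Pow(3498942, Rational(1, 2))))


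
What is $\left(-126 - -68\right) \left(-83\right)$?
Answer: $4814$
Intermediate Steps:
$\left(-126 - -68\right) \left(-83\right) = \left(-126 + 68\right) \left(-83\right) = \left(-58\right) \left(-83\right) = 4814$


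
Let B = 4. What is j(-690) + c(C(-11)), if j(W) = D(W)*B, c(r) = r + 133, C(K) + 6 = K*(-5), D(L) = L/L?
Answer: 186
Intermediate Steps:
D(L) = 1
C(K) = -6 - 5*K (C(K) = -6 + K*(-5) = -6 - 5*K)
c(r) = 133 + r
j(W) = 4 (j(W) = 1*4 = 4)
j(-690) + c(C(-11)) = 4 + (133 + (-6 - 5*(-11))) = 4 + (133 + (-6 + 55)) = 4 + (133 + 49) = 4 + 182 = 186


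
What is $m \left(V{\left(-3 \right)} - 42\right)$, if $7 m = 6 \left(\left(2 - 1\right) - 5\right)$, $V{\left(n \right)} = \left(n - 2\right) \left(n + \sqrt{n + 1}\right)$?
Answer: $\frac{648}{7} + \frac{120 i \sqrt{2}}{7} \approx 92.571 + 24.244 i$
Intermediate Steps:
$V{\left(n \right)} = \left(-2 + n\right) \left(n + \sqrt{1 + n}\right)$
$m = - \frac{24}{7}$ ($m = \frac{6 \left(\left(2 - 1\right) - 5\right)}{7} = \frac{6 \left(1 - 5\right)}{7} = \frac{6 \left(-4\right)}{7} = \frac{1}{7} \left(-24\right) = - \frac{24}{7} \approx -3.4286$)
$m \left(V{\left(-3 \right)} - 42\right) = - \frac{24 \left(\left(\left(-3\right)^{2} - -6 - 2 \sqrt{1 - 3} - 3 \sqrt{1 - 3}\right) - 42\right)}{7} = - \frac{24 \left(\left(9 + 6 - 2 \sqrt{-2} - 3 \sqrt{-2}\right) - 42\right)}{7} = - \frac{24 \left(\left(9 + 6 - 2 i \sqrt{2} - 3 i \sqrt{2}\right) - 42\right)}{7} = - \frac{24 \left(\left(15 - 5 i \sqrt{2}\right) - 42\right)}{7} = - \frac{24 \left(-27 - 5 i \sqrt{2}\right)}{7} = \frac{648}{7} + \frac{120 i \sqrt{2}}{7}$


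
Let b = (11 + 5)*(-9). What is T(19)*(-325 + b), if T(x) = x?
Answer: -8911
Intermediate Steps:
b = -144 (b = 16*(-9) = -144)
T(19)*(-325 + b) = 19*(-325 - 144) = 19*(-469) = -8911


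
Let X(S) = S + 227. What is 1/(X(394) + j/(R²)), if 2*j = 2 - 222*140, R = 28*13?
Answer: 132496/82264477 ≈ 0.0016106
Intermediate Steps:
R = 364
X(S) = 227 + S
j = -15539 (j = (2 - 222*140)/2 = (2 - 31080)/2 = (½)*(-31078) = -15539)
1/(X(394) + j/(R²)) = 1/((227 + 394) - 15539/(364²)) = 1/(621 - 15539/132496) = 1/(82264477/132496) = 132496/82264477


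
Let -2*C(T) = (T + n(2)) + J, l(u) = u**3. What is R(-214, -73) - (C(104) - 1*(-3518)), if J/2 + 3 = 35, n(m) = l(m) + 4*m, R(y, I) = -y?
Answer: -3212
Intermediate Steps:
n(m) = m**3 + 4*m
J = 64 (J = -6 + 2*35 = -6 + 70 = 64)
C(T) = -40 - T/2 (C(T) = -((T + 2*(4 + 2**2)) + 64)/2 = -((T + 2*(4 + 4)) + 64)/2 = -((T + 2*8) + 64)/2 = -((T + 16) + 64)/2 = -((16 + T) + 64)/2 = -(80 + T)/2 = -40 - T/2)
R(-214, -73) - (C(104) - 1*(-3518)) = -1*(-214) - ((-40 - 1/2*104) - 1*(-3518)) = 214 - ((-40 - 52) + 3518) = 214 - (-92 + 3518) = 214 - 1*3426 = 214 - 3426 = -3212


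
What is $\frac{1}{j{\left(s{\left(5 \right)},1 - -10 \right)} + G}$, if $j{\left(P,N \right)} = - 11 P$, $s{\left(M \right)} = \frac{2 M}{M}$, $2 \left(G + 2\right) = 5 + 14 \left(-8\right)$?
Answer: $- \frac{2}{155} \approx -0.012903$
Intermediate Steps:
$G = - \frac{111}{2}$ ($G = -2 + \frac{5 + 14 \left(-8\right)}{2} = -2 + \frac{5 - 112}{2} = -2 + \frac{1}{2} \left(-107\right) = -2 - \frac{107}{2} = - \frac{111}{2} \approx -55.5$)
$s{\left(M \right)} = 2$
$\frac{1}{j{\left(s{\left(5 \right)},1 - -10 \right)} + G} = \frac{1}{\left(-11\right) 2 - \frac{111}{2}} = \frac{1}{-22 - \frac{111}{2}} = \frac{1}{- \frac{155}{2}} = - \frac{2}{155}$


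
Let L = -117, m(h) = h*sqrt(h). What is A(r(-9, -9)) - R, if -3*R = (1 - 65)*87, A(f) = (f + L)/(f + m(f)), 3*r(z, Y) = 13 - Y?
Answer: -774821/418 - 329*sqrt(66)/418 ≈ -1860.0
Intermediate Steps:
m(h) = h**(3/2)
r(z, Y) = 13/3 - Y/3 (r(z, Y) = (13 - Y)/3 = 13/3 - Y/3)
A(f) = (-117 + f)/(f + f**(3/2)) (A(f) = (f - 117)/(f + f**(3/2)) = (-117 + f)/(f + f**(3/2)))
R = 1856 (R = -(1 - 65)*87/3 = -(-64)*87/3 = -1/3*(-5568) = 1856)
A(r(-9, -9)) - R = (-117 + (13/3 - 1/3*(-9)))/((13/3 - 1/3*(-9)) + (13/3 - 1/3*(-9))**(3/2)) - 1*1856 = (-117 + (13/3 + 3))/((13/3 + 3) + (13/3 + 3)**(3/2)) - 1856 = (-117 + 22/3)/(22/3 + (22/3)**(3/2)) - 1856 = -329/3/(22/3 + 22*sqrt(66)/9) - 1856 = -329/(3*(22/3 + 22*sqrt(66)/9)) - 1856 = -1856 - 329/(3*(22/3 + 22*sqrt(66)/9))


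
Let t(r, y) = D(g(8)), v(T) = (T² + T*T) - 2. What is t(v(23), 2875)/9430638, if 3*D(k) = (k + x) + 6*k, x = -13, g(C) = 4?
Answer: 5/9430638 ≈ 5.3019e-7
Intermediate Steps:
v(T) = -2 + 2*T² (v(T) = (T² + T²) - 2 = 2*T² - 2 = -2 + 2*T²)
D(k) = -13/3 + 7*k/3 (D(k) = ((k - 13) + 6*k)/3 = ((-13 + k) + 6*k)/3 = (-13 + 7*k)/3 = -13/3 + 7*k/3)
t(r, y) = 5 (t(r, y) = -13/3 + (7/3)*4 = -13/3 + 28/3 = 5)
t(v(23), 2875)/9430638 = 5/9430638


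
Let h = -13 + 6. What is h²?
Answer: 49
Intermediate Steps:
h = -7
h² = (-7)² = 49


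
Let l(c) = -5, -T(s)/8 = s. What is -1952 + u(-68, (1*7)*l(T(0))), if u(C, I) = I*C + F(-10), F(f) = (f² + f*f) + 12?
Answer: 640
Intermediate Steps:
T(s) = -8*s
F(f) = 12 + 2*f² (F(f) = (f² + f²) + 12 = 2*f² + 12 = 12 + 2*f²)
u(C, I) = 212 + C*I (u(C, I) = I*C + (12 + 2*(-10)²) = C*I + (12 + 2*100) = C*I + (12 + 200) = C*I + 212 = 212 + C*I)
-1952 + u(-68, (1*7)*l(T(0))) = -1952 + (212 - 68*1*7*(-5)) = -1952 + (212 - 476*(-5)) = -1952 + (212 - 68*(-35)) = -1952 + (212 + 2380) = -1952 + 2592 = 640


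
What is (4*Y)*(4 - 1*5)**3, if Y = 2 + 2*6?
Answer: -56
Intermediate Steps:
Y = 14 (Y = 2 + 12 = 14)
(4*Y)*(4 - 1*5)**3 = (4*14)*(4 - 1*5)**3 = 56*(4 - 5)**3 = 56*(-1)**3 = 56*(-1) = -56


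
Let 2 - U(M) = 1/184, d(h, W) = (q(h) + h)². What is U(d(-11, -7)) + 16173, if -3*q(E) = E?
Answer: 2976199/184 ≈ 16175.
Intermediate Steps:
q(E) = -E/3
d(h, W) = 4*h²/9 (d(h, W) = (-h/3 + h)² = (2*h/3)² = 4*h²/9)
U(M) = 367/184 (U(M) = 2 - 1/184 = 367/184)
U(d(-11, -7)) + 16173 = 367/184 + 16173 = 2976199/184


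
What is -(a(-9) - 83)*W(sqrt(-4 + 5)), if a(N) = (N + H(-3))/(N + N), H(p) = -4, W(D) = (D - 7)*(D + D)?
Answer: -2962/3 ≈ -987.33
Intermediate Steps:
W(D) = 2*D*(-7 + D) (W(D) = (-7 + D)*(2*D) = 2*D*(-7 + D))
a(N) = (-4 + N)/(2*N) (a(N) = (N - 4)/(N + N) = (-4 + N)/((2*N)) = (-4 + N)*(1/(2*N)) = (-4 + N)/(2*N))
-(a(-9) - 83)*W(sqrt(-4 + 5)) = -((1/2)*(-4 - 9)/(-9) - 83)*2*sqrt(-4 + 5)*(-7 + sqrt(-4 + 5)) = -((1/2)*(-1/9)*(-13) - 83)*2*sqrt(1)*(-7 + sqrt(1)) = -(13/18 - 83)*2*1*(-7 + 1) = -(-1481)*2*1*(-6)/18 = -(-1481)*(-12)/18 = -1*2962/3 = -2962/3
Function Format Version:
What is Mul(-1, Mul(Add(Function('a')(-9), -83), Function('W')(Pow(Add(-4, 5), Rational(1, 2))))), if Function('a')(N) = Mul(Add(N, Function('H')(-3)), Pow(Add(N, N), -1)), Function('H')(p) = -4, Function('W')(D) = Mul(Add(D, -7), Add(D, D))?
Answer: Rational(-2962, 3) ≈ -987.33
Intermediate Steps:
Function('W')(D) = Mul(2, D, Add(-7, D)) (Function('W')(D) = Mul(Add(-7, D), Mul(2, D)) = Mul(2, D, Add(-7, D)))
Function('a')(N) = Mul(Rational(1, 2), Pow(N, -1), Add(-4, N)) (Function('a')(N) = Mul(Add(N, -4), Pow(Add(N, N), -1)) = Mul(Add(-4, N), Pow(Mul(2, N), -1)) = Mul(Add(-4, N), Mul(Rational(1, 2), Pow(N, -1))) = Mul(Rational(1, 2), Pow(N, -1), Add(-4, N)))
Mul(-1, Mul(Add(Function('a')(-9), -83), Function('W')(Pow(Add(-4, 5), Rational(1, 2))))) = Mul(-1, Mul(Add(Mul(Rational(1, 2), Pow(-9, -1), Add(-4, -9)), -83), Mul(2, Pow(Add(-4, 5), Rational(1, 2)), Add(-7, Pow(Add(-4, 5), Rational(1, 2)))))) = Mul(-1, Mul(Add(Mul(Rational(1, 2), Rational(-1, 9), -13), -83), Mul(2, Pow(1, Rational(1, 2)), Add(-7, Pow(1, Rational(1, 2)))))) = Mul(-1, Mul(Add(Rational(13, 18), -83), Mul(2, 1, Add(-7, 1)))) = Mul(-1, Mul(Rational(-1481, 18), Mul(2, 1, -6))) = Mul(-1, Mul(Rational(-1481, 18), -12)) = Mul(-1, Rational(2962, 3)) = Rational(-2962, 3)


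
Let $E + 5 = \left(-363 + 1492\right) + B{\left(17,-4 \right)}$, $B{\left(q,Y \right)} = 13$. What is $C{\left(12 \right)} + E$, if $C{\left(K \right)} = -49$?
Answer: $1088$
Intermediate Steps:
$E = 1137$ ($E = -5 + \left(\left(-363 + 1492\right) + 13\right) = -5 + \left(1129 + 13\right) = -5 + 1142 = 1137$)
$C{\left(12 \right)} + E = -49 + 1137 = 1088$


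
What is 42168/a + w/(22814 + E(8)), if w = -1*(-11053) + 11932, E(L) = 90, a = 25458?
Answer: 258494667/97181672 ≈ 2.6599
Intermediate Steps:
w = 22985 (w = 11053 + 11932 = 22985)
42168/a + w/(22814 + E(8)) = 42168/25458 + 22985/(22814 + 90) = 42168*(1/25458) + 22985/22904 = 7028/4243 + 22985*(1/22904) = 7028/4243 + 22985/22904 = 258494667/97181672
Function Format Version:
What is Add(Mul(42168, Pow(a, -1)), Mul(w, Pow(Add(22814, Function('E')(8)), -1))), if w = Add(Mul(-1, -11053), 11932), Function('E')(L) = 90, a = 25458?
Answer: Rational(258494667, 97181672) ≈ 2.6599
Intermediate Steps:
w = 22985 (w = Add(11053, 11932) = 22985)
Add(Mul(42168, Pow(a, -1)), Mul(w, Pow(Add(22814, Function('E')(8)), -1))) = Add(Mul(42168, Pow(25458, -1)), Mul(22985, Pow(Add(22814, 90), -1))) = Add(Mul(42168, Rational(1, 25458)), Mul(22985, Pow(22904, -1))) = Add(Rational(7028, 4243), Mul(22985, Rational(1, 22904))) = Add(Rational(7028, 4243), Rational(22985, 22904)) = Rational(258494667, 97181672)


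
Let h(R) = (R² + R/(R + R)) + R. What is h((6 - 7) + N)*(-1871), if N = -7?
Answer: -211423/2 ≈ -1.0571e+5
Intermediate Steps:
h(R) = ½ + R + R² (h(R) = (R² + R/((2*R))) + R = (R² + (1/(2*R))*R) + R = (R² + ½) + R = (½ + R²) + R = ½ + R + R²)
h((6 - 7) + N)*(-1871) = (½ + ((6 - 7) - 7) + ((6 - 7) - 7)²)*(-1871) = (½ + (-1 - 7) + (-1 - 7)²)*(-1871) = (½ - 8 + (-8)²)*(-1871) = (½ - 8 + 64)*(-1871) = (113/2)*(-1871) = -211423/2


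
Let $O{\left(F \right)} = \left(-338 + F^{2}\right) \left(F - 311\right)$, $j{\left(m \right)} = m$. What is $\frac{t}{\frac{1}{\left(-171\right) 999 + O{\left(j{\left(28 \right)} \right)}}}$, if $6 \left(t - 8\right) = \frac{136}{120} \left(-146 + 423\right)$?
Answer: $- \frac{1612668163}{90} \approx -1.7919 \cdot 10^{7}$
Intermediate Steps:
$O{\left(F \right)} = \left(-338 + F^{2}\right) \left(-311 + F\right)$
$t = \frac{5429}{90}$ ($t = 8 + \frac{\frac{136}{120} \left(-146 + 423\right)}{6} = 8 + \frac{136 \cdot \frac{1}{120} \cdot 277}{6} = 8 + \frac{\frac{17}{15} \cdot 277}{6} = 8 + \frac{1}{6} \cdot \frac{4709}{15} = 8 + \frac{4709}{90} = \frac{5429}{90} \approx 60.322$)
$\frac{t}{\frac{1}{\left(-171\right) 999 + O{\left(j{\left(28 \right)} \right)}}} = \frac{5429}{90 \frac{1}{\left(-171\right) 999 + \left(105118 + 28^{3} - 9464 - 311 \cdot 28^{2}\right)}} = \frac{5429}{90 \frac{1}{-170829 + \left(105118 + 21952 - 9464 - 243824\right)}} = \frac{5429}{90 \frac{1}{-170829 - 126218}} = \frac{5429}{90 \frac{1}{-297047}} = \frac{5429}{90 \left(- \frac{1}{297047}\right)} = \frac{5429}{90} \left(-297047\right) = - \frac{1612668163}{90}$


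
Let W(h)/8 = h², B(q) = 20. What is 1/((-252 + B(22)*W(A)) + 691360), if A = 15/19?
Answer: 361/249525988 ≈ 1.4467e-6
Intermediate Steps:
A = 15/19 (A = 15*(1/19) = 15/19 ≈ 0.78947)
W(h) = 8*h²
1/((-252 + B(22)*W(A)) + 691360) = 1/((-252 + 20*(8*(15/19)²)) + 691360) = 1/((-252 + 20*(8*(225/361))) + 691360) = 1/((-252 + 20*(1800/361)) + 691360) = 1/((-252 + 36000/361) + 691360) = 1/(-54972/361 + 691360) = 1/(249525988/361) = 361/249525988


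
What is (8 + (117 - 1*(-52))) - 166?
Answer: 11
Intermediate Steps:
(8 + (117 - 1*(-52))) - 166 = (8 + (117 + 52)) - 166 = (8 + 169) - 166 = 177 - 166 = 11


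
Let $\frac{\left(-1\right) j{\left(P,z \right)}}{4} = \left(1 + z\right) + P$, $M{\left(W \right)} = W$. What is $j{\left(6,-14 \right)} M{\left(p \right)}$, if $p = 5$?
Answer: $140$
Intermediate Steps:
$j{\left(P,z \right)} = -4 - 4 P - 4 z$ ($j{\left(P,z \right)} = - 4 \left(\left(1 + z\right) + P\right) = - 4 \left(1 + P + z\right) = -4 - 4 P - 4 z$)
$j{\left(6,-14 \right)} M{\left(p \right)} = \left(-4 - 24 - -56\right) 5 = \left(-4 - 24 + 56\right) 5 = 28 \cdot 5 = 140$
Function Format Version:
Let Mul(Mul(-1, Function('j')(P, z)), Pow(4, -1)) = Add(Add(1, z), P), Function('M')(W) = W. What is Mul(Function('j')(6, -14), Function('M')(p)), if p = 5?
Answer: 140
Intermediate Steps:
Function('j')(P, z) = Add(-4, Mul(-4, P), Mul(-4, z)) (Function('j')(P, z) = Mul(-4, Add(Add(1, z), P)) = Mul(-4, Add(1, P, z)) = Add(-4, Mul(-4, P), Mul(-4, z)))
Mul(Function('j')(6, -14), Function('M')(p)) = Mul(Add(-4, Mul(-4, 6), Mul(-4, -14)), 5) = Mul(Add(-4, -24, 56), 5) = Mul(28, 5) = 140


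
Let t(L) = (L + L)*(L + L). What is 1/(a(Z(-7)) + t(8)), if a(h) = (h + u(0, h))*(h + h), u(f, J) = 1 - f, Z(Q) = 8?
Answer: 1/400 ≈ 0.0025000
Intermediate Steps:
a(h) = 2*h*(1 + h) (a(h) = (h + (1 - 1*0))*(h + h) = (h + (1 + 0))*(2*h) = (h + 1)*(2*h) = (1 + h)*(2*h) = 2*h*(1 + h))
t(L) = 4*L**2 (t(L) = (2*L)*(2*L) = 4*L**2)
1/(a(Z(-7)) + t(8)) = 1/(2*8*(1 + 8) + 4*8**2) = 1/(2*8*9 + 4*64) = 1/(144 + 256) = 1/400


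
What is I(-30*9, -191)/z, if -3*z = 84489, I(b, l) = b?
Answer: 270/28163 ≈ 0.0095870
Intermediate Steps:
z = -28163 (z = -⅓*84489 = -28163)
I(-30*9, -191)/z = -30*9/(-28163) = -270*(-1/28163) = 270/28163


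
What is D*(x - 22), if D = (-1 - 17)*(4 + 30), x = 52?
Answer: -18360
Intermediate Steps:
D = -612 (D = -18*34 = -612)
D*(x - 22) = -612*(52 - 22) = -612*30 = -18360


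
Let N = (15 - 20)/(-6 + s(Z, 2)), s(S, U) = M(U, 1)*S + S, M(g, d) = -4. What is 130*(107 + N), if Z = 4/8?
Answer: 41990/3 ≈ 13997.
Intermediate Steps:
Z = ½ (Z = 4*(⅛) = ½ ≈ 0.50000)
s(S, U) = -3*S (s(S, U) = -4*S + S = -3*S)
N = ⅔ (N = (15 - 20)/(-6 - 3*½) = -5/(-6 - 3/2) = -5/(-15/2) = -5*(-2/15) = ⅔ ≈ 0.66667)
130*(107 + N) = 130*(107 + ⅔) = 130*(323/3) = 41990/3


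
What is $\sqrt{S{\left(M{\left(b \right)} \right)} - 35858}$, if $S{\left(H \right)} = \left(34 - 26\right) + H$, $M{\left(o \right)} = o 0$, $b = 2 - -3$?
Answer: $5 i \sqrt{1434} \approx 189.34 i$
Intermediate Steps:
$b = 5$ ($b = 2 + 3 = 5$)
$M{\left(o \right)} = 0$
$S{\left(H \right)} = 8 + H$
$\sqrt{S{\left(M{\left(b \right)} \right)} - 35858} = \sqrt{\left(8 + 0\right) - 35858} = \sqrt{8 - 35858} = \sqrt{-35850} = 5 i \sqrt{1434}$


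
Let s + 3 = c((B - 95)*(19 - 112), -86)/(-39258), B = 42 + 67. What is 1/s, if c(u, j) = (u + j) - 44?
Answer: -19629/58171 ≈ -0.33744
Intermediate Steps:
B = 109
c(u, j) = -44 + j + u (c(u, j) = (j + u) - 44 = -44 + j + u)
s = -58171/19629 (s = -3 + (-44 - 86 + (109 - 95)*(19 - 112))/(-39258) = -3 + (-44 - 86 + 14*(-93))*(-1/39258) = -3 + (-44 - 86 - 1302)*(-1/39258) = -3 - 1432*(-1/39258) = -3 + 716/19629 = -58171/19629 ≈ -2.9635)
1/s = 1/(-58171/19629) = -19629/58171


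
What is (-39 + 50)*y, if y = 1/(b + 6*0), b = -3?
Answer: -11/3 ≈ -3.6667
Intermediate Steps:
y = -⅓ (y = 1/(-3 + 6*0) = 1/(-3 + 0) = 1/(-3) = -⅓ ≈ -0.33333)
(-39 + 50)*y = (-39 + 50)*(-⅓) = 11*(-⅓) = -11/3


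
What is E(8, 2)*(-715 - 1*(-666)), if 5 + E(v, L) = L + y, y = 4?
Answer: -49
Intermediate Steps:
E(v, L) = -1 + L (E(v, L) = -5 + (L + 4) = -5 + (4 + L) = -1 + L)
E(8, 2)*(-715 - 1*(-666)) = (-1 + 2)*(-715 - 1*(-666)) = 1*(-715 + 666) = 1*(-49) = -49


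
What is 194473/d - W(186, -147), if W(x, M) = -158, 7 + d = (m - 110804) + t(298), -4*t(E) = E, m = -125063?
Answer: 74170780/471897 ≈ 157.18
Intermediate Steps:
t(E) = -E/4
d = -471897/2 (d = -7 + ((-125063 - 110804) - ¼*298) = -7 + (-235867 - 149/2) = -7 - 471883/2 = -471897/2 ≈ -2.3595e+5)
194473/d - W(186, -147) = 194473/(-471897/2) - 1*(-158) = 194473*(-2/471897) + 158 = -388946/471897 + 158 = 74170780/471897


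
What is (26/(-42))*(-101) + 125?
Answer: 3938/21 ≈ 187.52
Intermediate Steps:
(26/(-42))*(-101) + 125 = (26*(-1/42))*(-101) + 125 = -13/21*(-101) + 125 = 1313/21 + 125 = 3938/21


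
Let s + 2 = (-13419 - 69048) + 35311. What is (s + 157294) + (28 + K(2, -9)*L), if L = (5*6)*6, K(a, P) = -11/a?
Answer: 109174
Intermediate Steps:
s = -47158 (s = -2 + ((-13419 - 69048) + 35311) = -2 + (-82467 + 35311) = -2 - 47156 = -47158)
L = 180 (L = 30*6 = 180)
(s + 157294) + (28 + K(2, -9)*L) = (-47158 + 157294) + (28 - 11/2*180) = 110136 + (28 - 11*½*180) = 110136 + (28 - 11/2*180) = 110136 + (28 - 990) = 110136 - 962 = 109174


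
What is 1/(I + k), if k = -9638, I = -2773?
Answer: -1/12411 ≈ -8.0574e-5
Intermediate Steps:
1/(I + k) = 1/(-2773 - 9638) = 1/(-12411) = -1/12411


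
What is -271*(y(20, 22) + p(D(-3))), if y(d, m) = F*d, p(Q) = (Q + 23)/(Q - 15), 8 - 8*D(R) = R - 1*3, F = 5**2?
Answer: -7154671/53 ≈ -1.3499e+5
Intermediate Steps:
F = 25
D(R) = 11/8 - R/8 (D(R) = 1 - (R - 1*3)/8 = 1 - (R - 3)/8 = 1 - (-3 + R)/8 = 1 + (3/8 - R/8) = 11/8 - R/8)
p(Q) = (23 + Q)/(-15 + Q)
y(d, m) = 25*d
-271*(y(20, 22) + p(D(-3))) = -271*(25*20 + (23 + (11/8 - 1/8*(-3)))/(-15 + (11/8 - 1/8*(-3)))) = -271*(500 + (23 + (11/8 + 3/8))/(-15 + (11/8 + 3/8))) = -271*(500 + (23 + 7/4)/(-15 + 7/4)) = -271*(500 + (99/4)/(-53/4)) = -271*(500 - 4/53*99/4) = -271*(500 - 99/53) = -271*26401/53 = -7154671/53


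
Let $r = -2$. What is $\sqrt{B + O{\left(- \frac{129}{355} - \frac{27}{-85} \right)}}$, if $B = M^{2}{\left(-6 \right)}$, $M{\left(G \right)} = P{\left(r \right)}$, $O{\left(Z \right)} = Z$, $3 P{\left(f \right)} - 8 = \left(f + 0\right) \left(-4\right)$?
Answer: $\frac{2 \sqrt{2327210665}}{18105} \approx 5.329$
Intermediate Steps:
$P{\left(f \right)} = \frac{8}{3} - \frac{4 f}{3}$ ($P{\left(f \right)} = \frac{8}{3} + \frac{\left(f + 0\right) \left(-4\right)}{3} = \frac{8}{3} + \frac{f \left(-4\right)}{3} = \frac{8}{3} + \frac{\left(-4\right) f}{3} = \frac{8}{3} - \frac{4 f}{3}$)
$M{\left(G \right)} = \frac{16}{3}$ ($M{\left(G \right)} = \frac{8}{3} - - \frac{8}{3} = \frac{8}{3} + \frac{8}{3} = \frac{16}{3}$)
$B = \frac{256}{9}$ ($B = \left(\frac{16}{3}\right)^{2} = \frac{256}{9} \approx 28.444$)
$\sqrt{B + O{\left(- \frac{129}{355} - \frac{27}{-85} \right)}} = \sqrt{\frac{256}{9} - \left(- \frac{27}{85} + \frac{129}{355}\right)} = \sqrt{\frac{256}{9} - \frac{276}{6035}} = \sqrt{\frac{1542476}{54315}} = \frac{2 \sqrt{2327210665}}{18105}$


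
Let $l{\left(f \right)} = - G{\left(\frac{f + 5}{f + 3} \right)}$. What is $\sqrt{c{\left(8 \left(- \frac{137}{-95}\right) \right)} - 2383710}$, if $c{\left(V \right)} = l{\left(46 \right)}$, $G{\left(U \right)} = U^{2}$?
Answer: $\frac{i \sqrt{5723290311}}{49} \approx 1543.9 i$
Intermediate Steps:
$l{\left(f \right)} = - \frac{\left(5 + f\right)^{2}}{\left(3 + f\right)^{2}}$ ($l{\left(f \right)} = - \left(\frac{f + 5}{f + 3}\right)^{2} = - \left(\frac{5 + f}{3 + f}\right)^{2} = - \frac{\left(5 + f\right)^{2}}{\left(3 + f\right)^{2}}$)
$c{\left(V \right)} = - \frac{2601}{2401}$ ($c{\left(V \right)} = - \frac{\left(5 + 46\right)^{2}}{\left(3 + 46\right)^{2}} = - \frac{51^{2}}{2401} = \left(-1\right) \frac{1}{2401} \cdot 2601 = - \frac{2601}{2401}$)
$\sqrt{c{\left(8 \left(- \frac{137}{-95}\right) \right)} - 2383710} = \sqrt{- \frac{2601}{2401} - 2383710} = \sqrt{- \frac{5723290311}{2401}} = \frac{i \sqrt{5723290311}}{49}$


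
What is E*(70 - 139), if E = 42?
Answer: -2898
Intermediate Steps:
E*(70 - 139) = 42*(70 - 139) = 42*(-69) = -2898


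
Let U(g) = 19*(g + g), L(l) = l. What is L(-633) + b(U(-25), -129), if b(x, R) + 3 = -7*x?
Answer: 6014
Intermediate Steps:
U(g) = 38*g (U(g) = 19*(2*g) = 38*g)
b(x, R) = -3 - 7*x
L(-633) + b(U(-25), -129) = -633 + (-3 - 266*(-25)) = -633 + (-3 - 7*(-950)) = -633 + (-3 + 6650) = -633 + 6647 = 6014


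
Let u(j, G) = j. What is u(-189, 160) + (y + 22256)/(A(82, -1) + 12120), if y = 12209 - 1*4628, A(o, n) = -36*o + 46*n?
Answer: -1694221/9122 ≈ -185.73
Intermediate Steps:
y = 7581 (y = 12209 - 4628 = 7581)
u(-189, 160) + (y + 22256)/(A(82, -1) + 12120) = -189 + (7581 + 22256)/((-36*82 + 46*(-1)) + 12120) = -189 + 29837/((-2952 - 46) + 12120) = -189 + 29837/(-2998 + 12120) = -189 + 29837/9122 = -1694221/9122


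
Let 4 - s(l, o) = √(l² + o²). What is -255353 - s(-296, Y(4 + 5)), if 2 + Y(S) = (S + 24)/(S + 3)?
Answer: -255357 + √1401865/4 ≈ -2.5506e+5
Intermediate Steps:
Y(S) = -2 + (24 + S)/(3 + S) (Y(S) = -2 + (S + 24)/(S + 3) = -2 + (24 + S)/(3 + S))
s(l, o) = 4 - √(l² + o²)
-255353 - s(-296, Y(4 + 5)) = -255353 - (4 - √((-296)² + ((18 - (4 + 5))/(3 + (4 + 5)))²)) = -255353 - (4 - √(87616 + ((18 - 1*9)/(3 + 9))²)) = -255353 - (4 - √(87616 + ((18 - 9)/12)²)) = -255353 - (4 - √(87616 + ((1/12)*9)²)) = -255353 - (4 - √(87616 + (¾)²)) = -255353 - (4 - √(87616 + 9/16)) = -255353 - (4 - √(1401865/16)) = -255353 - (4 - √1401865/4) = -255353 + (-4 + √1401865/4) = -255357 + √1401865/4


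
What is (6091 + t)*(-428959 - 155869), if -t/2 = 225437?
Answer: 260121552324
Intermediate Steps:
t = -450874 (t = -2*225437 = -450874)
(6091 + t)*(-428959 - 155869) = (6091 - 450874)*(-428959 - 155869) = -444783*(-584828) = 260121552324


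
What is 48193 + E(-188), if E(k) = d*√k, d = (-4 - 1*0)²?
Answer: 48193 + 32*I*√47 ≈ 48193.0 + 219.38*I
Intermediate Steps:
d = 16 (d = (-4 + 0)² = (-4)² = 16)
E(k) = 16*√k
48193 + E(-188) = 48193 + 16*√(-188) = 48193 + 16*(2*I*√47) = 48193 + 32*I*√47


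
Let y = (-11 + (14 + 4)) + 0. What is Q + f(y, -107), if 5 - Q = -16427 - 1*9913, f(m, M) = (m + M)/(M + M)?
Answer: 2818965/107 ≈ 26345.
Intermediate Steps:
y = 7 (y = (-11 + 18) + 0 = 7 + 0 = 7)
f(m, M) = (M + m)/(2*M) (f(m, M) = (M + m)/((2*M)) = (M + m)*(1/(2*M)) = (M + m)/(2*M))
Q = 26345 (Q = 5 - (-16427 - 1*9913) = 5 - (-16427 - 9913) = 5 - 1*(-26340) = 5 + 26340 = 26345)
Q + f(y, -107) = 26345 + (1/2)*(-107 + 7)/(-107) = 26345 + (1/2)*(-1/107)*(-100) = 26345 + 50/107 = 2818965/107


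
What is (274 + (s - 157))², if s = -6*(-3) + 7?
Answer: 20164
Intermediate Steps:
s = 25 (s = 18 + 7 = 25)
(274 + (s - 157))² = (274 + (25 - 157))² = (274 - 132)² = 142² = 20164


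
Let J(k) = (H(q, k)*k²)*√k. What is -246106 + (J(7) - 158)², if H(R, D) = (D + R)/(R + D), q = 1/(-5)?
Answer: -204335 - 15484*√7 ≈ -2.4530e+5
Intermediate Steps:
q = -⅕ ≈ -0.20000
H(R, D) = 1 (H(R, D) = (D + R)/(D + R) = 1)
J(k) = k^(5/2) (J(k) = (1*k²)*√k = k²*√k = k^(5/2))
-246106 + (J(7) - 158)² = -246106 + (7^(5/2) - 158)² = -246106 + (49*√7 - 158)² = -246106 + (-158 + 49*√7)²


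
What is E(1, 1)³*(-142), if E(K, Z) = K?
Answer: -142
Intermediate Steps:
E(1, 1)³*(-142) = 1³*(-142) = 1*(-142) = -142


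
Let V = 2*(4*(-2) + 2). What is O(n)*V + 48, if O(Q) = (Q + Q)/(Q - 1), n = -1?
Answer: 36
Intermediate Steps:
O(Q) = 2*Q/(-1 + Q) (O(Q) = (2*Q)/(-1 + Q) = 2*Q/(-1 + Q))
V = -12 (V = 2*(-8 + 2) = 2*(-6) = -12)
O(n)*V + 48 = (2*(-1)/(-1 - 1))*(-12) + 48 = (2*(-1)/(-2))*(-12) + 48 = (2*(-1)*(-½))*(-12) + 48 = 1*(-12) + 48 = -12 + 48 = 36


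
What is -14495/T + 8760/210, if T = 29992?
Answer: 8656199/209944 ≈ 41.231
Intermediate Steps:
-14495/T + 8760/210 = -14495/29992 + 8760/210 = -14495*1/29992 + 8760*(1/210) = -14495/29992 + 292/7 = 8656199/209944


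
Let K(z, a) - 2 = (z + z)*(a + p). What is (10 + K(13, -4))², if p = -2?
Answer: 20736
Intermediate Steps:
K(z, a) = 2 + 2*z*(-2 + a) (K(z, a) = 2 + (z + z)*(a - 2) = 2 + (2*z)*(-2 + a) = 2 + 2*z*(-2 + a))
(10 + K(13, -4))² = (10 + (2 - 4*13 + 2*(-4)*13))² = (10 + (2 - 52 - 104))² = (10 - 154)² = (-144)² = 20736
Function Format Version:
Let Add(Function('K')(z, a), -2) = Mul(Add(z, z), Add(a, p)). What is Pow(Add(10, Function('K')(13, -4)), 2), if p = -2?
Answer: 20736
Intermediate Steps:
Function('K')(z, a) = Add(2, Mul(2, z, Add(-2, a))) (Function('K')(z, a) = Add(2, Mul(Add(z, z), Add(a, -2))) = Add(2, Mul(Mul(2, z), Add(-2, a))) = Add(2, Mul(2, z, Add(-2, a))))
Pow(Add(10, Function('K')(13, -4)), 2) = Pow(Add(10, Add(2, Mul(-4, 13), Mul(2, -4, 13))), 2) = Pow(Add(10, Add(2, -52, -104)), 2) = Pow(Add(10, -154), 2) = Pow(-144, 2) = 20736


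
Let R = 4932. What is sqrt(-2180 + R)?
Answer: 8*sqrt(43) ≈ 52.460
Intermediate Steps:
sqrt(-2180 + R) = sqrt(-2180 + 4932) = sqrt(2752) = 8*sqrt(43)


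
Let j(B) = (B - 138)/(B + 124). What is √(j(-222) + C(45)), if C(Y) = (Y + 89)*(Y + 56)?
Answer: √663346/7 ≈ 116.35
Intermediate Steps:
C(Y) = (56 + Y)*(89 + Y) (C(Y) = (89 + Y)*(56 + Y) = (56 + Y)*(89 + Y))
j(B) = (-138 + B)/(124 + B)
√(j(-222) + C(45)) = √((-138 - 222)/(124 - 222) + (4984 + 45² + 145*45)) = √(-360/(-98) + (4984 + 2025 + 6525)) = √(-1/98*(-360) + 13534) = √(180/49 + 13534) = √(663346/49) = √663346/7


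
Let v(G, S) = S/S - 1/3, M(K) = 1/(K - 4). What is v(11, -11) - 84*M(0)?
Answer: 65/3 ≈ 21.667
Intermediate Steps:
M(K) = 1/(-4 + K)
v(G, S) = ⅔ (v(G, S) = 1 - 1*⅓ = 1 - ⅓ = ⅔)
v(11, -11) - 84*M(0) = ⅔ - 84/(-4 + 0) = ⅔ - 84/(-4) = ⅔ - 84*(-¼) = ⅔ + 21 = 65/3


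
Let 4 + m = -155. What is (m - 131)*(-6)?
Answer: 1740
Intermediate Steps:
m = -159 (m = -4 - 155 = -159)
(m - 131)*(-6) = (-159 - 131)*(-6) = -290*(-6) = 1740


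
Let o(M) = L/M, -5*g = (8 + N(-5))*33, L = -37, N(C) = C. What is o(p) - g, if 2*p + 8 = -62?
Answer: 146/7 ≈ 20.857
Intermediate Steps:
p = -35 (p = -4 + (1/2)*(-62) = -4 - 31 = -35)
g = -99/5 (g = -(8 - 5)*33/5 = -3*33/5 = -1/5*99 = -99/5 ≈ -19.800)
o(M) = -37/M
o(p) - g = -37/(-35) - 1*(-99/5) = -37*(-1/35) + 99/5 = 37/35 + 99/5 = 146/7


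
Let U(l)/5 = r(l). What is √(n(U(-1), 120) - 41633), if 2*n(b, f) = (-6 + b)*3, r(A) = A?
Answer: I*√166598/2 ≈ 204.08*I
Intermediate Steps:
U(l) = 5*l
n(b, f) = -9 + 3*b/2 (n(b, f) = ((-6 + b)*3)/2 = (-18 + 3*b)/2 = -9 + 3*b/2)
√(n(U(-1), 120) - 41633) = √((-9 + 3*(5*(-1))/2) - 41633) = √((-9 + (3/2)*(-5)) - 41633) = √((-9 - 15/2) - 41633) = √(-33/2 - 41633) = √(-83299/2) = I*√166598/2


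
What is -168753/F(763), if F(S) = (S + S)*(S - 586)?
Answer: -56251/90034 ≈ -0.62477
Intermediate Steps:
F(S) = 2*S*(-586 + S) (F(S) = (2*S)*(-586 + S) = 2*S*(-586 + S))
-168753/F(763) = -168753*1/(1526*(-586 + 763)) = -168753/(2*763*177) = -168753/270102 = -168753*1/270102 = -56251/90034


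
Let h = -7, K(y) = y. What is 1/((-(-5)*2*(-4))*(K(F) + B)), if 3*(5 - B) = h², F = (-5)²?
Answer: -3/1640 ≈ -0.0018293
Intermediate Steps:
F = 25
B = -34/3 (B = 5 - ⅓*(-7)² = 5 - ⅓*49 = 5 - 49/3 = -34/3 ≈ -11.333)
1/((-(-5)*2*(-4))*(K(F) + B)) = 1/((-(-5)*2*(-4))*(25 - 34/3)) = 1/((-5*(-2)*(-4))*(41/3)) = 1/((10*(-4))*(41/3)) = 1/(-40*41/3) = 1/(-1640/3) = -3/1640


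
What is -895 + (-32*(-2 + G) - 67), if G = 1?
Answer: -930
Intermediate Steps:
-895 + (-32*(-2 + G) - 67) = -895 + (-32*(-2 + 1) - 67) = -895 + (-(-32) - 67) = -895 + (-32*(-1) - 67) = -895 + (32 - 67) = -895 - 35 = -930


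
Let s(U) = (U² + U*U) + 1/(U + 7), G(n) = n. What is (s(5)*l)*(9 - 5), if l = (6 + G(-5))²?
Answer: 601/3 ≈ 200.33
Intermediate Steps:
s(U) = 1/(7 + U) + 2*U² (s(U) = (U² + U²) + 1/(7 + U) = 2*U² + 1/(7 + U) = 1/(7 + U) + 2*U²)
l = 1 (l = (6 - 5)² = 1² = 1)
(s(5)*l)*(9 - 5) = (((1 + 2*5³ + 14*5²)/(7 + 5))*1)*(9 - 5) = (((1 + 2*125 + 14*25)/12)*1)*4 = (((1 + 250 + 350)/12)*1)*4 = (((1/12)*601)*1)*4 = ((601/12)*1)*4 = (601/12)*4 = 601/3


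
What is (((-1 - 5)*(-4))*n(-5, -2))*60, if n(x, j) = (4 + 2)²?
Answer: 51840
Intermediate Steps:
n(x, j) = 36 (n(x, j) = 6² = 36)
(((-1 - 5)*(-4))*n(-5, -2))*60 = (((-1 - 5)*(-4))*36)*60 = (-6*(-4)*36)*60 = (24*36)*60 = 864*60 = 51840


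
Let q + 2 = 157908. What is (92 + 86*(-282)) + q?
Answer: 133746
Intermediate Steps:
q = 157906 (q = -2 + 157908 = 157906)
(92 + 86*(-282)) + q = (92 + 86*(-282)) + 157906 = (92 - 24252) + 157906 = -24160 + 157906 = 133746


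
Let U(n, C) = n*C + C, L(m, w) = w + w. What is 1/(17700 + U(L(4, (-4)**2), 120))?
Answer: 1/21660 ≈ 4.6168e-5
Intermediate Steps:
L(m, w) = 2*w
U(n, C) = C + C*n (U(n, C) = C*n + C = C + C*n)
1/(17700 + U(L(4, (-4)**2), 120)) = 1/(17700 + 120*(1 + 2*(-4)**2)) = 1/(17700 + 120*(1 + 2*16)) = 1/(17700 + 120*(1 + 32)) = 1/(17700 + 120*33) = 1/(17700 + 3960) = 1/21660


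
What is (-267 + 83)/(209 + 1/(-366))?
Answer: -67344/76493 ≈ -0.88039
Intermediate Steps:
(-267 + 83)/(209 + 1/(-366)) = -184/(209 - 1/366) = -184/76493/366 = -184*366/76493 = -67344/76493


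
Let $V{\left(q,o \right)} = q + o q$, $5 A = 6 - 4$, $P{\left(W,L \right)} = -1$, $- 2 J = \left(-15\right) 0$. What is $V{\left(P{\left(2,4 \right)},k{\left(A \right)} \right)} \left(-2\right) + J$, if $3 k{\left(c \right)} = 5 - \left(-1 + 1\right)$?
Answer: $\frac{16}{3} \approx 5.3333$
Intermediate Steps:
$J = 0$ ($J = - \frac{\left(-15\right) 0}{2} = \left(- \frac{1}{2}\right) 0 = 0$)
$A = \frac{2}{5}$ ($A = \frac{6 - 4}{5} = \frac{1}{5} \cdot 2 = \frac{2}{5} \approx 0.4$)
$k{\left(c \right)} = \frac{5}{3}$ ($k{\left(c \right)} = \frac{5 - \left(-1 + 1\right)}{3} = \frac{5 - 0}{3} = \frac{5 + 0}{3} = \frac{1}{3} \cdot 5 = \frac{5}{3}$)
$V{\left(P{\left(2,4 \right)},k{\left(A \right)} \right)} \left(-2\right) + J = - (1 + \frac{5}{3}) \left(-2\right) + 0 = \left(-1\right) \frac{8}{3} \left(-2\right) + 0 = \left(- \frac{8}{3}\right) \left(-2\right) + 0 = \frac{16}{3} + 0 = \frac{16}{3}$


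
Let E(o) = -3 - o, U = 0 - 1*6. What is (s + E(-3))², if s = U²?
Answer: 1296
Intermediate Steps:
U = -6 (U = 0 - 6 = -6)
s = 36 (s = (-6)² = 36)
(s + E(-3))² = (36 + (-3 - 1*(-3)))² = (36 + (-3 + 3))² = (36 + 0)² = 36² = 1296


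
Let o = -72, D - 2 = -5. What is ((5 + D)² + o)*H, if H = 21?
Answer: -1428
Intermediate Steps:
D = -3 (D = 2 - 5 = -3)
((5 + D)² + o)*H = ((5 - 3)² - 72)*21 = (2² - 72)*21 = (4 - 72)*21 = -68*21 = -1428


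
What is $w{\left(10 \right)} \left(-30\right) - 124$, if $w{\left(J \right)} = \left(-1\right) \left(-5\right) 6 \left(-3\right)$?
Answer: $2576$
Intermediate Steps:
$w{\left(J \right)} = -90$ ($w{\left(J \right)} = 5 \cdot 6 \left(-3\right) = 30 \left(-3\right) = -90$)
$w{\left(10 \right)} \left(-30\right) - 124 = \left(-90\right) \left(-30\right) - 124 = 2700 - 124 = 2576$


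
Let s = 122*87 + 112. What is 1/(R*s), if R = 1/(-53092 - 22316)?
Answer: -37704/5363 ≈ -7.0304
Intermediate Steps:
s = 10726 (s = 10614 + 112 = 10726)
R = -1/75408 (R = 1/(-75408) = -1/75408 ≈ -1.3261e-5)
1/(R*s) = 1/(-1/75408*10726) = -75408*1/10726 = -37704/5363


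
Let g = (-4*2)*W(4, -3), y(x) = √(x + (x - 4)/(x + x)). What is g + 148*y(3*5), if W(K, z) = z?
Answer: 24 + 74*√13830/15 ≈ 604.17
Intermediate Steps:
y(x) = √(x + (-4 + x)/(2*x)) (y(x) = √(x + (-4 + x)/((2*x))) = √(x + (-4 + x)*(1/(2*x))) = √(x + (-4 + x)/(2*x)))
g = 24 (g = -4*2*(-3) = -8*(-3) = 24)
g + 148*y(3*5) = 24 + 148*(√(2 - 8/(3*5) + 4*(3*5))/2) = 24 + 148*(√(2 - 8/15 + 4*15)/2) = 24 + 148*(√(2 - 8*1/15 + 60)/2) = 24 + 148*(√(2 - 8/15 + 60)/2) = 24 + 148*(√(922/15)/2) = 24 + 148*((√13830/15)/2) = 24 + 148*(√13830/30) = 24 + 74*√13830/15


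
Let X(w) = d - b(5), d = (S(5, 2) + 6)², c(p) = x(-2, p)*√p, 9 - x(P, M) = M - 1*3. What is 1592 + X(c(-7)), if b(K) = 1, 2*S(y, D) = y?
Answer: 6653/4 ≈ 1663.3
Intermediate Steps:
x(P, M) = 12 - M (x(P, M) = 9 - (M - 1*3) = 9 - (M - 3) = 9 - (-3 + M) = 9 + (3 - M) = 12 - M)
S(y, D) = y/2
c(p) = √p*(12 - p) (c(p) = (12 - p)*√p = √p*(12 - p))
d = 289/4 (d = ((½)*5 + 6)² = (5/2 + 6)² = (17/2)² = 289/4 ≈ 72.250)
X(w) = 285/4 (X(w) = 289/4 - 1*1 = 289/4 - 1 = 285/4)
1592 + X(c(-7)) = 1592 + 285/4 = 6653/4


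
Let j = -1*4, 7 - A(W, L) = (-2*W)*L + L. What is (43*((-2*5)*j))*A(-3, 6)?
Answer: -60200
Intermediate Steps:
A(W, L) = 7 - L + 2*L*W (A(W, L) = 7 - ((-2*W)*L + L) = 7 - (-2*L*W + L) = 7 - (L - 2*L*W) = 7 + (-L + 2*L*W) = 7 - L + 2*L*W)
j = -4
(43*((-2*5)*j))*A(-3, 6) = (43*(-2*5*(-4)))*(7 - 1*6 + 2*6*(-3)) = (43*(-10*(-4)))*(7 - 6 - 36) = (43*40)*(-35) = 1720*(-35) = -60200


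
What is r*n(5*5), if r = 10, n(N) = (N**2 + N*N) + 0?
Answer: 12500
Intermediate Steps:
n(N) = 2*N**2 (n(N) = (N**2 + N**2) + 0 = 2*N**2 + 0 = 2*N**2)
r*n(5*5) = 10*(2*(5*5)**2) = 10*(2*25**2) = 10*(2*625) = 10*1250 = 12500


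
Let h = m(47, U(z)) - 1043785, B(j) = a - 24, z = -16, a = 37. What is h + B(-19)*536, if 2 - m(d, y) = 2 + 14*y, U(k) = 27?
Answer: -1037195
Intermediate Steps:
B(j) = 13 (B(j) = 37 - 24 = 13)
m(d, y) = -14*y (m(d, y) = 2 - (2 + 14*y) = 2 + (-2 - 14*y) = -14*y)
h = -1044163 (h = -14*27 - 1043785 = -378 - 1043785 = -1044163)
h + B(-19)*536 = -1044163 + 13*536 = -1044163 + 6968 = -1037195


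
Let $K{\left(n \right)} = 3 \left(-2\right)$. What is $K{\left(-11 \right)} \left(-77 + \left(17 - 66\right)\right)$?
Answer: $756$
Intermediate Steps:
$K{\left(n \right)} = -6$
$K{\left(-11 \right)} \left(-77 + \left(17 - 66\right)\right) = - 6 \left(-77 + \left(17 - 66\right)\right) = - 6 \left(-77 - 49\right) = \left(-6\right) \left(-126\right) = 756$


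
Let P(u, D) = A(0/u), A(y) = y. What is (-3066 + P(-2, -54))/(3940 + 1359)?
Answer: -438/757 ≈ -0.57860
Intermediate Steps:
P(u, D) = 0 (P(u, D) = 0/u = 0)
(-3066 + P(-2, -54))/(3940 + 1359) = (-3066 + 0)/(3940 + 1359) = -3066/5299 = -3066*1/5299 = -438/757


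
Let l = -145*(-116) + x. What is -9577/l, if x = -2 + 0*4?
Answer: -9577/16818 ≈ -0.56945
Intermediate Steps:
x = -2 (x = -2 + 0 = -2)
l = 16818 (l = -145*(-116) - 2 = 16820 - 2 = 16818)
-9577/l = -9577/16818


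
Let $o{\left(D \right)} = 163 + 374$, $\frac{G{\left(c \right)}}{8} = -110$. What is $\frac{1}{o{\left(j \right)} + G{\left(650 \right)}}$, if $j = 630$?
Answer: $- \frac{1}{343} \approx -0.0029155$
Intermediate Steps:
$G{\left(c \right)} = -880$ ($G{\left(c \right)} = 8 \left(-110\right) = -880$)
$o{\left(D \right)} = 537$
$\frac{1}{o{\left(j \right)} + G{\left(650 \right)}} = \frac{1}{537 - 880} = \frac{1}{-343} = - \frac{1}{343}$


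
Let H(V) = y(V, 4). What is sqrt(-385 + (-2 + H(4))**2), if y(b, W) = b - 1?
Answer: 8*I*sqrt(6) ≈ 19.596*I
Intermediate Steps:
y(b, W) = -1 + b
H(V) = -1 + V
sqrt(-385 + (-2 + H(4))**2) = sqrt(-385 + (-2 + (-1 + 4))**2) = sqrt(-385 + (-2 + 3)**2) = sqrt(-385 + 1**2) = sqrt(-385 + 1) = sqrt(-384) = 8*I*sqrt(6)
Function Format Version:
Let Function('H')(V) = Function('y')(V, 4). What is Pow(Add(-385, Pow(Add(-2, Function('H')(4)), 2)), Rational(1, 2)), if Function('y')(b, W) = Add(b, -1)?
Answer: Mul(8, I, Pow(6, Rational(1, 2))) ≈ Mul(19.596, I)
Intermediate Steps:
Function('y')(b, W) = Add(-1, b)
Function('H')(V) = Add(-1, V)
Pow(Add(-385, Pow(Add(-2, Function('H')(4)), 2)), Rational(1, 2)) = Pow(Add(-385, Pow(Add(-2, Add(-1, 4)), 2)), Rational(1, 2)) = Pow(Add(-385, Pow(Add(-2, 3), 2)), Rational(1, 2)) = Pow(Add(-385, Pow(1, 2)), Rational(1, 2)) = Pow(Add(-385, 1), Rational(1, 2)) = Pow(-384, Rational(1, 2)) = Mul(8, I, Pow(6, Rational(1, 2)))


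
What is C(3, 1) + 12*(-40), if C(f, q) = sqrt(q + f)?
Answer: -478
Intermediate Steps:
C(f, q) = sqrt(f + q)
C(3, 1) + 12*(-40) = sqrt(3 + 1) + 12*(-40) = sqrt(4) - 480 = 2 - 480 = -478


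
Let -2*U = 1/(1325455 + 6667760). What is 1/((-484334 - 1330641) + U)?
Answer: -15986430/29014970789251 ≈ -5.5097e-7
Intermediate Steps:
U = -1/15986430 (U = -1/(2*(1325455 + 6667760)) = -1/2/7993215 = -1/2*1/7993215 = -1/15986430 ≈ -6.2553e-8)
1/((-484334 - 1330641) + U) = 1/((-484334 - 1330641) - 1/15986430) = 1/(-1814975 - 1/15986430) = 1/(-29014970789251/15986430) = -15986430/29014970789251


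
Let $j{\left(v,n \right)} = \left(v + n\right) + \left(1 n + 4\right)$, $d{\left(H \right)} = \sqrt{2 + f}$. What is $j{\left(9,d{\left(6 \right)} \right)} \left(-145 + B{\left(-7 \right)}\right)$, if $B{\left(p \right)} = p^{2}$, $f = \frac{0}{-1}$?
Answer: $-1248 - 192 \sqrt{2} \approx -1519.5$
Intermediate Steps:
$f = 0$ ($f = 0 \left(-1\right) = 0$)
$d{\left(H \right)} = \sqrt{2}$ ($d{\left(H \right)} = \sqrt{2 + 0} = \sqrt{2}$)
$j{\left(v,n \right)} = 4 + v + 2 n$ ($j{\left(v,n \right)} = \left(n + v\right) + \left(n + 4\right) = \left(n + v\right) + \left(4 + n\right) = 4 + v + 2 n$)
$j{\left(9,d{\left(6 \right)} \right)} \left(-145 + B{\left(-7 \right)}\right) = \left(4 + 9 + 2 \sqrt{2}\right) \left(-145 + \left(-7\right)^{2}\right) = \left(13 + 2 \sqrt{2}\right) \left(-145 + 49\right) = \left(13 + 2 \sqrt{2}\right) \left(-96\right) = -1248 - 192 \sqrt{2}$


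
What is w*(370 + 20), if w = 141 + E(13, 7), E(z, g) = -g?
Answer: 52260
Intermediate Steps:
w = 134 (w = 141 - 1*7 = 141 - 7 = 134)
w*(370 + 20) = 134*(370 + 20) = 134*390 = 52260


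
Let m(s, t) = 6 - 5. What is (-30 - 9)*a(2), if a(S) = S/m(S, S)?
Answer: -78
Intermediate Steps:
m(s, t) = 1
a(S) = S (a(S) = S/1 = S*1 = S)
(-30 - 9)*a(2) = (-30 - 9)*2 = -39*2 = -78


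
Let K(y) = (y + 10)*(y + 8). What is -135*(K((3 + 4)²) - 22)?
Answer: -451035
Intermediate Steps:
K(y) = (8 + y)*(10 + y) (K(y) = (10 + y)*(8 + y) = (8 + y)*(10 + y))
-135*(K((3 + 4)²) - 22) = -135*((80 + ((3 + 4)²)² + 18*(3 + 4)²) - 22) = -135*((80 + (7²)² + 18*7²) - 22) = -135*((80 + 49² + 18*49) - 22) = -135*((80 + 2401 + 882) - 22) = -135*(3363 - 22) = -135*3341 = -451035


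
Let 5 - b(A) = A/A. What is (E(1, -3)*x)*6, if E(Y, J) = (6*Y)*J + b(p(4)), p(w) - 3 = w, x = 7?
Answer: -588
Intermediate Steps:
p(w) = 3 + w
b(A) = 4 (b(A) = 5 - A/A = 5 - 1*1 = 5 - 1 = 4)
E(Y, J) = 4 + 6*J*Y (E(Y, J) = (6*Y)*J + 4 = 6*J*Y + 4 = 4 + 6*J*Y)
(E(1, -3)*x)*6 = ((4 + 6*(-3)*1)*7)*6 = ((4 - 18)*7)*6 = -14*7*6 = -98*6 = -588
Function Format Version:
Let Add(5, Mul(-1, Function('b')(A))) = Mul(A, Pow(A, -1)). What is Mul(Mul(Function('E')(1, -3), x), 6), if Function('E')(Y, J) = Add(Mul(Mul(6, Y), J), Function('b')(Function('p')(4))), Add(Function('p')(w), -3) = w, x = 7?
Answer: -588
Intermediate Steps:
Function('p')(w) = Add(3, w)
Function('b')(A) = 4 (Function('b')(A) = Add(5, Mul(-1, Mul(A, Pow(A, -1)))) = Add(5, Mul(-1, 1)) = Add(5, -1) = 4)
Function('E')(Y, J) = Add(4, Mul(6, J, Y)) (Function('E')(Y, J) = Add(Mul(Mul(6, Y), J), 4) = Add(Mul(6, J, Y), 4) = Add(4, Mul(6, J, Y)))
Mul(Mul(Function('E')(1, -3), x), 6) = Mul(Mul(Add(4, Mul(6, -3, 1)), 7), 6) = Mul(Mul(Add(4, -18), 7), 6) = Mul(Mul(-14, 7), 6) = Mul(-98, 6) = -588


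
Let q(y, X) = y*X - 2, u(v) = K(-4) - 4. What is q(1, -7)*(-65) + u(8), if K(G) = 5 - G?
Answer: 590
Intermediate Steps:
u(v) = 5 (u(v) = (5 - 1*(-4)) - 4 = (5 + 4) - 4 = 9 - 4 = 5)
q(y, X) = -2 + X*y (q(y, X) = X*y - 2 = -2 + X*y)
q(1, -7)*(-65) + u(8) = (-2 - 7*1)*(-65) + 5 = (-2 - 7)*(-65) + 5 = -9*(-65) + 5 = 585 + 5 = 590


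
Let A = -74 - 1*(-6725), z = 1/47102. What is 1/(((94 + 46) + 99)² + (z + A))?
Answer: 47102/3003788745 ≈ 1.5681e-5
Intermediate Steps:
z = 1/47102 ≈ 2.1231e-5
A = 6651 (A = -74 + 6725 = 6651)
1/(((94 + 46) + 99)² + (z + A)) = 1/(((94 + 46) + 99)² + (1/47102 + 6651)) = 1/((140 + 99)² + 313275403/47102) = 1/(239² + 313275403/47102) = 1/(57121 + 313275403/47102) = 1/(3003788745/47102) = 47102/3003788745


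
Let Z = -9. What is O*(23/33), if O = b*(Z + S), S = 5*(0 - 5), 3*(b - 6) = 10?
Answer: -21896/99 ≈ -221.17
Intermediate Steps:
b = 28/3 (b = 6 + (⅓)*10 = 6 + 10/3 = 28/3 ≈ 9.3333)
S = -25 (S = 5*(-5) = -25)
O = -952/3 (O = 28*(-9 - 25)/3 = (28/3)*(-34) = -952/3 ≈ -317.33)
O*(23/33) = -21896/(3*33) = -952/3*23/33 = -21896/99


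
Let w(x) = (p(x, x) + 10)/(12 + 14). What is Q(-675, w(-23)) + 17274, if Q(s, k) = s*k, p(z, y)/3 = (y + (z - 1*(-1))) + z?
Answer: 290037/13 ≈ 22311.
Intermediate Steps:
p(z, y) = 3 + 3*y + 6*z (p(z, y) = 3*((y + (z - 1*(-1))) + z) = 3*((y + (z + 1)) + z) = 3*((y + (1 + z)) + z) = 3*((1 + y + z) + z) = 3*(1 + y + 2*z) = 3 + 3*y + 6*z)
w(x) = 1/2 + 9*x/26 (w(x) = ((3 + 3*x + 6*x) + 10)/(12 + 14) = ((3 + 9*x) + 10)/26 = (13 + 9*x)*(1/26) = 1/2 + 9*x/26)
Q(s, k) = k*s
Q(-675, w(-23)) + 17274 = (1/2 + (9/26)*(-23))*(-675) + 17274 = (1/2 - 207/26)*(-675) + 17274 = -97/13*(-675) + 17274 = 65475/13 + 17274 = 290037/13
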